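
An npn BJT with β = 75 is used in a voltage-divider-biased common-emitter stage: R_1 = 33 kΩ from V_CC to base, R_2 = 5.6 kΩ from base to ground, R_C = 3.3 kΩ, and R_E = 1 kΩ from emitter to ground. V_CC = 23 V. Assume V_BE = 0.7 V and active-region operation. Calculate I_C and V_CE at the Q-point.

I_C ≈ 2.4 mA, V_CE ≈ 12 V

Thevenize the base divider: V_Th = V_CC·R_2/(R_1+R_2) = 23×5.6/38.6 = 3.34 V, R_Th = R_1‖R_2 = 4.79 kΩ.
Base-emitter loop: V_Th = I_B·R_Th + V_BE + (β+1)I_B·R_E, so I_B = (3.34 − 0.7) / (4.79 + 76×1) = 0.0326 mA.
I_C = β·I_B = 75×0.0326 = 2.45 mA, and I_E = (β+1)I_B = 2.48 mA.
V_CE = V_CC − I_C·R_C − I_E·R_E = 23 − 2.45×3.3 − 2.48×1 = 12.4 V.
V_CE = 12.4 V > 0.2 V confirms active-region operation.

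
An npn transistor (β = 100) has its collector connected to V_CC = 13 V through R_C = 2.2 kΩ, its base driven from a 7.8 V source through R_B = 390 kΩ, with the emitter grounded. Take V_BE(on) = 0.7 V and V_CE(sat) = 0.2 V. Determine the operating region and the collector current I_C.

Assume active. Base-emitter loop: I_B = (V_BB − V_BE)/R_B = (7.8 − 0.7)/390 = 0.0182 mA.
I_C = β·I_B = 100×0.0182 = 1.82 mA.
V_CE = V_CC − I_C·R_C = 13 − 1.82×2.2 = 8.99 V > V_CE(sat), so the active-region assumption holds.

active; I_C ≈ 1.8 mA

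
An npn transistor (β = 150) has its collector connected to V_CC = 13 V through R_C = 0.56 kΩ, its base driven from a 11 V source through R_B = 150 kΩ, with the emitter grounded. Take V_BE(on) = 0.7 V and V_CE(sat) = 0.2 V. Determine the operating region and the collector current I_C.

active; I_C ≈ 10 mA

Assume active. Base-emitter loop: I_B = (V_BB − V_BE)/R_B = (11 − 0.7)/150 = 0.0687 mA.
I_C = β·I_B = 150×0.0687 = 10.3 mA.
V_CE = V_CC − I_C·R_C = 13 − 10.3×0.56 = 7.23 V > V_CE(sat), so the active-region assumption holds.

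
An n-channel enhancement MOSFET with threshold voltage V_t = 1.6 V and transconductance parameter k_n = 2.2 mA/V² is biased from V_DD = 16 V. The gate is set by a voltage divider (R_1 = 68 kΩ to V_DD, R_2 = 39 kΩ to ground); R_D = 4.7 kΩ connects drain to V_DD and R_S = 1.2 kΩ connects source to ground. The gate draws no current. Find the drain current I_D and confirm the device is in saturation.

I_D ≈ 2.3 mA

V_G = V_DD·R_2/(R_1+R_2) = 16×39/107 = 5.83 V.
Assume saturation: I_D = (k_n/2)(V_GS − V_t)² with V_GS = V_G − I_D·R_S = 5.83 − 1.2·I_D.
Substituting gives 1.58·I_D² − 12.2·I_D + 19.7 = 0, with roots I_D = 2.32 or 5.37 mA.
The root I_D = 5.37 mA gives V_GS = -0.609 V ≤ V_t, so take I_D = 2.32 mA.
Then V_GS = 3.05 V and V_DS = V_DD − I_D(R_D+R_S) = 16 − 2.32×5.9 = 2.33 V.
Saturation requires V_DS ≥ V_GS − V_t = 1.45 V; 2.33 ≥ 1.45 ✓.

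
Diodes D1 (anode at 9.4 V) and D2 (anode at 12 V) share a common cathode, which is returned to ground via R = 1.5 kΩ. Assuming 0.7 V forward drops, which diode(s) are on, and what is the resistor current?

Assume both conduct. Then node N would need to be at both 9.4−0.7 = 8.7 V and 12−0.7 = 11.3 V, which is impossible.
Assume only D2 conducts: V_N = 12 − 0.7 = 11.3 V, so I_R = 11.3/1.5 = 7.53 mA.
Check D1: its anode-to-cathode voltage is 9.4 − 11.3 = -1.9 V < 0.7 V, so it is off. The assumption is consistent.

Only D2 conducts; I_R ≈ 7.5 mA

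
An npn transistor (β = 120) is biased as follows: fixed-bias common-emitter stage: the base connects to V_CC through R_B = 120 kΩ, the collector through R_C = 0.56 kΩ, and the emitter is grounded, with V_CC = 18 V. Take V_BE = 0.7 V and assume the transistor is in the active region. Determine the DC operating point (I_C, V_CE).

Base loop: V_CC = I_B·R_B + V_BE, so I_B = (18 − 0.7)/120 kΩ = 0.144 mA.
In the active region I_C = β·I_B = 120 × 0.144 = 17.3 mA.
Collector loop: V_CE = V_CC − I_C·R_C = 18 − 17.3×0.56 = 8.31 V.
Since V_CE = 8.31 V > V_CE(sat) ≈ 0.2 V, the transistor is in the active region as assumed.

I_C ≈ 17 mA, V_CE ≈ 8.3 V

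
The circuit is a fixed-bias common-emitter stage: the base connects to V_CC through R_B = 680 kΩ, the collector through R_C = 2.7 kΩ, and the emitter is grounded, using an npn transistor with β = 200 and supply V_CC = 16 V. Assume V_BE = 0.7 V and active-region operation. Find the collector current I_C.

Base loop: V_CC = I_B·R_B + V_BE, so I_B = (16 − 0.7)/680 kΩ = 0.0225 mA.
In the active region I_C = β·I_B = 200 × 0.0225 = 4.5 mA.
Collector loop: V_CE = V_CC − I_C·R_C = 16 − 4.5×2.7 = 3.85 V.
Since V_CE = 3.85 V > V_CE(sat) ≈ 0.2 V, the transistor is in the active region as assumed.

I_C ≈ 4.5 mA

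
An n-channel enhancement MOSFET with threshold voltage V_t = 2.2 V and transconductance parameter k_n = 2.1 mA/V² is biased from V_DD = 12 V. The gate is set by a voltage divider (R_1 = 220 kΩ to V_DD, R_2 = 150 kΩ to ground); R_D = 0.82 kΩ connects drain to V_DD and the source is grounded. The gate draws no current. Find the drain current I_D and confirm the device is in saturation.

V_G = V_DD·R_2/(R_1+R_2) = 12×150/370 = 4.86 V. With the source grounded, V_GS = V_G = 4.86 V.
Assume saturation: I_D = (k_n/2)(V_GS − V_t)² = (2.1/2)×(4.86 − 2.2)² = 1.05×2.66² = 7.46 mA.
V_DS = V_DD − I_D·R_D = 12 − 7.46×0.82 = 5.89 V.
Saturation requires V_DS ≥ V_GS − V_t = 2.66 V; 5.89 ≥ 2.66 ✓.

I_D ≈ 7.5 mA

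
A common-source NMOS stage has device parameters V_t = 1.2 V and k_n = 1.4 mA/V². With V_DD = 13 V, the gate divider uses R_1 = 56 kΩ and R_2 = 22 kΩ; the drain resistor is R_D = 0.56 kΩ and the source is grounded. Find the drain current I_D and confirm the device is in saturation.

I_D ≈ 4.3 mA

V_G = V_DD·R_2/(R_1+R_2) = 13×22/78 = 3.67 V. With the source grounded, V_GS = V_G = 3.67 V.
Assume saturation: I_D = (k_n/2)(V_GS − V_t)² = (1.4/2)×(3.67 − 1.2)² = 0.7×2.47² = 4.26 mA.
V_DS = V_DD − I_D·R_D = 13 − 4.26×0.56 = 10.6 V.
Saturation requires V_DS ≥ V_GS − V_t = 2.47 V; 10.6 ≥ 2.47 ✓.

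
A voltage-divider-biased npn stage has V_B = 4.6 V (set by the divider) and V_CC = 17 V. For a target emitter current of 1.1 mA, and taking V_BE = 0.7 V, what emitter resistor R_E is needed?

V_E = V_B − V_BE = 4.6 − 0.7 = 3.9 V.
R_E = V_E / I_E = 3.9 / 1.1 = 3.55 kΩ.

R_E ≈ 3.5 kΩ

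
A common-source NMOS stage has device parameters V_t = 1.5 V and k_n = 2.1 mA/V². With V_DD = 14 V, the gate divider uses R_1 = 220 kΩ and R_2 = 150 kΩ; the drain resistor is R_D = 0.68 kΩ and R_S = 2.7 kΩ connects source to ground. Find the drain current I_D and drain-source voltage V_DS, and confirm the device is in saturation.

V_G = V_DD·R_2/(R_1+R_2) = 14×150/370 = 5.68 V.
Assume saturation: I_D = (k_n/2)(V_GS − V_t)² with V_GS = V_G − I_D·R_S = 5.68 − 2.7·I_D.
Substituting gives 7.65·I_D² − 24.7·I_D + 18.3 = 0, with roots I_D = 1.16 or 2.07 mA.
The root I_D = 2.07 mA gives V_GS = 0.0973 V ≤ V_t, so take I_D = 1.16 mA.
Then V_GS = 2.55 V and V_DS = V_DD − I_D(R_D+R_S) = 14 − 1.16×3.38 = 10.1 V.
Saturation requires V_DS ≥ V_GS − V_t = 1.05 V; 10.1 ≥ 1.05 ✓.

I_D ≈ 1.2 mA, V_DS ≈ 10 V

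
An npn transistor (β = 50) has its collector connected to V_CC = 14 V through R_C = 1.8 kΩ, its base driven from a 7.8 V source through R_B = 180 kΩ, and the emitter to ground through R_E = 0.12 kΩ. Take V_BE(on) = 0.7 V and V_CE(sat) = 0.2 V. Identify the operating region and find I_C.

active; I_C ≈ 1.9 mA

Assume active. Base-emitter loop: I_B = (V_BB − V_BE)/(R_B + (β+1)R_E) = (7.8 − 0.7)/(180 + 51×0.12) = 0.0381 mA.
I_C = β·I_B = 50×0.0381 = 1.91 mA.
V_CE = V_CC − I_C·R_C − I_E·R_E = 14 − 1.91×1.8 − 1.95×0.12 = 10.3 V > V_CE(sat), so the active-region assumption holds.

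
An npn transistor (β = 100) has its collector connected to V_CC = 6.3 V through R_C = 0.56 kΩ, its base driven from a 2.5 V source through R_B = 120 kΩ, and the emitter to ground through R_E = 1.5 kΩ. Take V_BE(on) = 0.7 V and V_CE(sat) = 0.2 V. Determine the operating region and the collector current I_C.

active; I_C ≈ 0.66 mA

Assume active. Base-emitter loop: I_B = (V_BB − V_BE)/(R_B + (β+1)R_E) = (2.5 − 0.7)/(120 + 101×1.5) = 0.00663 mA.
I_C = β·I_B = 100×0.00663 = 0.663 mA.
V_CE = V_CC − I_C·R_C − I_E·R_E = 6.3 − 0.663×0.56 − 0.67×1.5 = 4.92 V > V_CE(sat), so the active-region assumption holds.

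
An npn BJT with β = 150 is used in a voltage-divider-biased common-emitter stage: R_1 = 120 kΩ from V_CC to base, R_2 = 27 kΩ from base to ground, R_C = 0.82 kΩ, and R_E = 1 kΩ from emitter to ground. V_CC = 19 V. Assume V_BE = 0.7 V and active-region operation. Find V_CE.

Thevenize the base divider: V_Th = V_CC·R_2/(R_1+R_2) = 19×27/147 = 3.49 V, R_Th = R_1‖R_2 = 22 kΩ.
Base-emitter loop: V_Th = I_B·R_Th + V_BE + (β+1)I_B·R_E, so I_B = (3.49 − 0.7) / (22 + 151×1) = 0.0161 mA.
I_C = β·I_B = 150×0.0161 = 2.42 mA, and I_E = (β+1)I_B = 2.43 mA.
V_CE = V_CC − I_C·R_C − I_E·R_E = 19 − 2.42×0.82 − 2.43×1 = 14.6 V.
V_CE = 14.6 V > 0.2 V confirms active-region operation.

V_CE ≈ 15 V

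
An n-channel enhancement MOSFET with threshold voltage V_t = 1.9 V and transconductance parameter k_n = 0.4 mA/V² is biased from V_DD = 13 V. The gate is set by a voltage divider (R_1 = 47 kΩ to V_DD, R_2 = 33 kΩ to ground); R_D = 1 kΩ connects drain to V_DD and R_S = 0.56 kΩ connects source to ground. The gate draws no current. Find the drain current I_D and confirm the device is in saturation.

I_D ≈ 1.4 mA

V_G = V_DD·R_2/(R_1+R_2) = 13×33/80 = 5.36 V.
Assume saturation: I_D = (k_n/2)(V_GS − V_t)² with V_GS = V_G − I_D·R_S = 5.36 − 0.56·I_D.
Substituting gives 0.0627·I_D² − 1.78·I_D + 2.4 = 0, with roots I_D = 1.42 or 26.9 mA.
The root I_D = 26.9 mA gives V_GS = -9.69 V ≤ V_t, so take I_D = 1.42 mA.
Then V_GS = 4.57 V and V_DS = V_DD − I_D(R_D+R_S) = 13 − 1.42×1.56 = 10.8 V.
Saturation requires V_DS ≥ V_GS − V_t = 2.67 V; 10.8 ≥ 2.67 ✓.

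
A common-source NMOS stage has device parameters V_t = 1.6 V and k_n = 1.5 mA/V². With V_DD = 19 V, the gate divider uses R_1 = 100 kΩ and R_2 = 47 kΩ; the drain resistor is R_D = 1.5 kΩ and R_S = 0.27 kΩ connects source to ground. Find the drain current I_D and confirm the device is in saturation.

I_D ≈ 6.1 mA

V_G = V_DD·R_2/(R_1+R_2) = 19×47/147 = 6.07 V.
Assume saturation: I_D = (k_n/2)(V_GS − V_t)² with V_GS = V_G − I_D·R_S = 6.07 − 0.27·I_D.
Substituting gives 0.0547·I_D² − 2.81·I_D + 15 = 0, with roots I_D = 6.05 or 45.4 mA.
The root I_D = 45.4 mA gives V_GS = -6.18 V ≤ V_t, so take I_D = 6.05 mA.
Then V_GS = 4.44 V and V_DS = V_DD − I_D(R_D+R_S) = 19 − 6.05×1.77 = 8.29 V.
Saturation requires V_DS ≥ V_GS − V_t = 2.84 V; 8.29 ≥ 2.84 ✓.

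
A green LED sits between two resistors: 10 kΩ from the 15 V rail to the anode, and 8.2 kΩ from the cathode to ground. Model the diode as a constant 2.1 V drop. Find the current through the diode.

I ≈ 0.71 mA

The two resistors are in series with the diode, so KVL gives 15 = I·10 + 2.1 + I·8.2.
I = (15 − 2.1) / (10 + 8.2) kΩ = 12.9 / 18.2 = 0.709 mA.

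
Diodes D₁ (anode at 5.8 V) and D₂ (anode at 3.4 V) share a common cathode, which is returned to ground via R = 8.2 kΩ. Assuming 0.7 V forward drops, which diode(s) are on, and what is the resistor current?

Assume both conduct. Then node N would need to be at both 5.8−0.7 = 5.1 V and 3.4−0.7 = 2.7 V, which is impossible.
Assume only D₁ conducts: V_N = 5.8 − 0.7 = 5.1 V, so I_R = 5.1/8.2 = 0.622 mA.
Check D₂: its anode-to-cathode voltage is 3.4 − 5.1 = -1.7 V < 0.7 V, so it is off. The assumption is consistent.

Only D₁ conducts; I_R ≈ 0.62 mA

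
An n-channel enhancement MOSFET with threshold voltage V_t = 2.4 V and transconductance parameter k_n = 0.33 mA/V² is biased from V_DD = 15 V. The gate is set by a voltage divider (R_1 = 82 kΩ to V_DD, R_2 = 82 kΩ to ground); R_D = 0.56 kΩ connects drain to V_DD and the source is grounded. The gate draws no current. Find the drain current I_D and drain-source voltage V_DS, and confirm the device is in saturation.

V_G = V_DD·R_2/(R_1+R_2) = 15×82/164 = 7.5 V. With the source grounded, V_GS = V_G = 7.5 V.
Assume saturation: I_D = (k_n/2)(V_GS − V_t)² = (0.33/2)×(7.5 − 2.4)² = 0.165×5.1² = 4.29 mA.
V_DS = V_DD − I_D·R_D = 15 − 4.29×0.56 = 12.6 V.
Saturation requires V_DS ≥ V_GS − V_t = 5.1 V; 12.6 ≥ 5.1 ✓.

I_D ≈ 4.3 mA, V_DS ≈ 13 V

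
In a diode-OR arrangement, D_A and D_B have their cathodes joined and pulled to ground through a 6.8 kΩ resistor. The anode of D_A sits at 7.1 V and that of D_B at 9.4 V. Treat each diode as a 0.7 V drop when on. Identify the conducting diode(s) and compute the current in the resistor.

Assume both conduct. Then node N would need to be at both 7.1−0.7 = 6.4 V and 9.4−0.7 = 8.7 V, which is impossible.
Assume only D_B conducts: V_N = 9.4 − 0.7 = 8.7 V, so I_R = 8.7/6.8 = 1.28 mA.
Check D_A: its anode-to-cathode voltage is 7.1 − 8.7 = -1.6 V < 0.7 V, so it is off. The assumption is consistent.

Only D_B conducts; I_R ≈ 1.3 mA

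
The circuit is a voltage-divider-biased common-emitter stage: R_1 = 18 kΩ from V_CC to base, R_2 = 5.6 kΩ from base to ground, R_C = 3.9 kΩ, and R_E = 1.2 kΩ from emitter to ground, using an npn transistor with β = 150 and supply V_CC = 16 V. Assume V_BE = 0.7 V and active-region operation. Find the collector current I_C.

Thevenize the base divider: V_Th = V_CC·R_2/(R_1+R_2) = 16×5.6/23.6 = 3.8 V, R_Th = R_1‖R_2 = 4.27 kΩ.
Base-emitter loop: V_Th = I_B·R_Th + V_BE + (β+1)I_B·R_E, so I_B = (3.8 − 0.7) / (4.27 + 151×1.2) = 0.0167 mA.
I_C = β·I_B = 150×0.0167 = 2.5 mA, and I_E = (β+1)I_B = 2.52 mA.
V_CE = V_CC − I_C·R_C − I_E·R_E = 16 − 2.5×3.9 − 2.52×1.2 = 3.21 V.
V_CE = 3.21 V > 0.2 V confirms active-region operation.

I_C ≈ 2.5 mA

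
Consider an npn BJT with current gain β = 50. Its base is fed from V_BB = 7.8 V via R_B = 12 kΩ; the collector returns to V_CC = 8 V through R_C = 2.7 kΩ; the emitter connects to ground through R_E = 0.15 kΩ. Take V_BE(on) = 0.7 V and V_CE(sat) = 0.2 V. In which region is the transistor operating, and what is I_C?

Assume active: I_B = (7.8 − 0.7)/(12 + 51×0.15) = 0.361 mA, I_C = β·I_B = 18.1 mA.
Then V_CE = 8 − 18.1×2.7 − 18.4×0.15 = -43.5 V < 0.2 V — the active assumption fails.
Re-solve with V_CE = 0.2 V. KCL at the emitter: V_E/R_E = (V_BB−0.7−V_E)/R_B + (V_CC−0.2−V_E)/R_C, giving V_E = 0.489 V.
I_C = (V_CC − 0.2 − V_E)/R_C = (7.8 − 0.489)/2.7 = 2.71 mA.
Check: I_B = (7.1 − 0.489)/12 = 0.551 mA, and β·I_B = 27.5 mA > I_C, confirming saturation.

saturation; I_C ≈ 2.7 mA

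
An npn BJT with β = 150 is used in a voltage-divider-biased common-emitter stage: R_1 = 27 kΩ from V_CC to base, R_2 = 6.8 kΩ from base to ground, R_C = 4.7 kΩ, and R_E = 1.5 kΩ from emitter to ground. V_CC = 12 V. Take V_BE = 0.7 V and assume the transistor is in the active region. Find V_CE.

Thevenize the base divider: V_Th = V_CC·R_2/(R_1+R_2) = 12×6.8/33.8 = 2.41 V, R_Th = R_1‖R_2 = 5.43 kΩ.
Base-emitter loop: V_Th = I_B·R_Th + V_BE + (β+1)I_B·R_E, so I_B = (2.41 − 0.7) / (5.43 + 151×1.5) = 0.00739 mA.
I_C = β·I_B = 150×0.00739 = 1.11 mA, and I_E = (β+1)I_B = 1.12 mA.
V_CE = V_CC − I_C·R_C − I_E·R_E = 12 − 1.11×4.7 − 1.12×1.5 = 5.12 V.
V_CE = 5.12 V > 0.2 V confirms active-region operation.

V_CE ≈ 5.1 V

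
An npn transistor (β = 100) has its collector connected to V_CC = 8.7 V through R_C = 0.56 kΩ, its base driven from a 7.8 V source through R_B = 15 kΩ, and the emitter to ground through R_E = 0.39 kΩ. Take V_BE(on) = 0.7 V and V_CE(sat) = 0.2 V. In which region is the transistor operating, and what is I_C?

saturation; I_C ≈ 8.9 mA

Assume active: I_B = (7.8 − 0.7)/(15 + 101×0.39) = 0.131 mA, I_C = β·I_B = 13.1 mA.
Then V_CE = 8.7 − 13.1×0.56 − 13.2×0.39 = -3.75 V < 0.2 V — the active assumption fails.
Re-solve with V_CE = 0.2 V. KCL at the emitter: V_E/R_E = (V_BB−0.7−V_E)/R_B + (V_CC−0.2−V_E)/R_C, giving V_E = 3.54 V.
I_C = (V_CC − 0.2 − V_E)/R_C = (8.5 − 3.54)/0.56 = 8.85 mA.
Check: I_B = (7.1 − 3.54)/15 = 0.237 mA, and β·I_B = 23.7 mA > I_C, confirming saturation.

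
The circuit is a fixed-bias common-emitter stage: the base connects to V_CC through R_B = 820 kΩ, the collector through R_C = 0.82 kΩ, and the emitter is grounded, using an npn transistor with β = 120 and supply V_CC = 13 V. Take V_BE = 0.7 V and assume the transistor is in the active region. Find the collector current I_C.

Base loop: V_CC = I_B·R_B + V_BE, so I_B = (13 − 0.7)/820 kΩ = 0.015 mA.
In the active region I_C = β·I_B = 120 × 0.015 = 1.8 mA.
Collector loop: V_CE = V_CC − I_C·R_C = 13 − 1.8×0.82 = 11.5 V.
Since V_CE = 11.5 V > V_CE(sat) ≈ 0.2 V, the transistor is in the active region as assumed.

I_C ≈ 1.8 mA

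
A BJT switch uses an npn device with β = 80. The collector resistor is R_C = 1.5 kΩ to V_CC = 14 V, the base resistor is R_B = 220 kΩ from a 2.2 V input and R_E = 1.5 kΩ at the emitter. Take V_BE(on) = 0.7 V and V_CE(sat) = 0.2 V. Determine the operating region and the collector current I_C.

Assume active. Base-emitter loop: I_B = (V_BB − V_BE)/(R_B + (β+1)R_E) = (2.2 − 0.7)/(220 + 81×1.5) = 0.00439 mA.
I_C = β·I_B = 80×0.00439 = 0.351 mA.
V_CE = V_CC − I_C·R_C − I_E·R_E = 14 − 0.351×1.5 − 0.356×1.5 = 12.9 V > V_CE(sat), so the active-region assumption holds.

active; I_C ≈ 0.35 mA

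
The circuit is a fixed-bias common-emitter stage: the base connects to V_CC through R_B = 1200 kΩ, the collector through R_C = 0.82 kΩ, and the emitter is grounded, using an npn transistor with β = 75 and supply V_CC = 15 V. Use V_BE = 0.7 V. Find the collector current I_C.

I_C ≈ 0.89 mA

Base loop: V_CC = I_B·R_B + V_BE, so I_B = (15 − 0.7)/1200 kΩ = 0.0119 mA.
In the active region I_C = β·I_B = 75 × 0.0119 = 0.894 mA.
Collector loop: V_CE = V_CC − I_C·R_C = 15 − 0.894×0.82 = 14.3 V.
Since V_CE = 14.3 V > V_CE(sat) ≈ 0.2 V, the transistor is in the active region as assumed.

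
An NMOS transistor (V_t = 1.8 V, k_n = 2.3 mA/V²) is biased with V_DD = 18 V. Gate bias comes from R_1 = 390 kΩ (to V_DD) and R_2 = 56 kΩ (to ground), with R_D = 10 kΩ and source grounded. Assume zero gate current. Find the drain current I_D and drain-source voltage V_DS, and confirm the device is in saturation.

V_G = V_DD·R_2/(R_1+R_2) = 18×56/446 = 2.26 V. With the source grounded, V_GS = V_G = 2.26 V.
Assume saturation: I_D = (k_n/2)(V_GS − V_t)² = (2.3/2)×(2.26 − 1.8)² = 1.15×0.46² = 0.243 mA.
V_DS = V_DD − I_D·R_D = 18 − 0.243×10 = 15.6 V.
Saturation requires V_DS ≥ V_GS − V_t = 0.46 V; 15.6 ≥ 0.46 ✓.

I_D ≈ 0.24 mA, V_DS ≈ 16 V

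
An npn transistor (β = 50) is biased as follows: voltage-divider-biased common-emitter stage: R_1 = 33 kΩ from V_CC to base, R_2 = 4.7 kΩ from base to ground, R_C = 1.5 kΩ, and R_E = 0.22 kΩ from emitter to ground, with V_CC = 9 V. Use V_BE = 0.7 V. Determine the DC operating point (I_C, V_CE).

I_C ≈ 1.4 mA, V_CE ≈ 6.6 V

Thevenize the base divider: V_Th = V_CC·R_2/(R_1+R_2) = 9×4.7/37.7 = 1.12 V, R_Th = R_1‖R_2 = 4.11 kΩ.
Base-emitter loop: V_Th = I_B·R_Th + V_BE + (β+1)I_B·R_E, so I_B = (1.12 − 0.7) / (4.11 + 51×0.22) = 0.0275 mA.
I_C = β·I_B = 50×0.0275 = 1.38 mA, and I_E = (β+1)I_B = 1.4 mA.
V_CE = V_CC − I_C·R_C − I_E·R_E = 9 − 1.38×1.5 − 1.4×0.22 = 6.63 V.
V_CE = 6.63 V > 0.2 V confirms active-region operation.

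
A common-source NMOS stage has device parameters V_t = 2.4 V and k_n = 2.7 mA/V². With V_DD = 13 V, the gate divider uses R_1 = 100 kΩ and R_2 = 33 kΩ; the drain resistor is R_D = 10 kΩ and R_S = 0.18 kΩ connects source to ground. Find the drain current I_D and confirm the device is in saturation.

V_G = V_DD·R_2/(R_1+R_2) = 13×33/133 = 3.23 V.
Assume saturation: I_D = (k_n/2)(V_GS − V_t)² with V_GS = V_G − I_D·R_S = 3.23 − 0.18·I_D.
Substituting gives 0.0437·I_D² − 1.4·I_D + 0.92 = 0, with roots I_D = 0.671 or 31.4 mA.
The root I_D = 31.4 mA gives V_GS = -2.42 V ≤ V_t, so take I_D = 0.671 mA.
Then V_GS = 3.1 V and V_DS = V_DD − I_D(R_D+R_S) = 13 − 0.671×10.2 = 6.17 V.
Saturation requires V_DS ≥ V_GS − V_t = 0.705 V; 6.17 ≥ 0.705 ✓.

I_D ≈ 0.67 mA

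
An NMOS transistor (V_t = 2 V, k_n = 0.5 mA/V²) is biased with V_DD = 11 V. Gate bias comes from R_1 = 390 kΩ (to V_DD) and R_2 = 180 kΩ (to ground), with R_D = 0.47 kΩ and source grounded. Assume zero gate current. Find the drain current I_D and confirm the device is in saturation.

V_G = V_DD·R_2/(R_1+R_2) = 11×180/570 = 3.47 V. With the source grounded, V_GS = V_G = 3.47 V.
Assume saturation: I_D = (k_n/2)(V_GS − V_t)² = (0.5/2)×(3.47 − 2)² = 0.25×1.47² = 0.543 mA.
V_DS = V_DD − I_D·R_D = 11 − 0.543×0.47 = 10.7 V.
Saturation requires V_DS ≥ V_GS − V_t = 1.47 V; 10.7 ≥ 1.47 ✓.

I_D ≈ 0.54 mA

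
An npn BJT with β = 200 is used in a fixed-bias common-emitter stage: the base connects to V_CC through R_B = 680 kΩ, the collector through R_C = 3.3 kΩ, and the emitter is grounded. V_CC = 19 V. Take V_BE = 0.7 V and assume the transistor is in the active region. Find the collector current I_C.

Base loop: V_CC = I_B·R_B + V_BE, so I_B = (19 − 0.7)/680 kΩ = 0.0269 mA.
In the active region I_C = β·I_B = 200 × 0.0269 = 5.38 mA.
Collector loop: V_CE = V_CC − I_C·R_C = 19 − 5.38×3.3 = 1.24 V.
Since V_CE = 1.24 V > V_CE(sat) ≈ 0.2 V, the transistor is in the active region as assumed.

I_C ≈ 5.4 mA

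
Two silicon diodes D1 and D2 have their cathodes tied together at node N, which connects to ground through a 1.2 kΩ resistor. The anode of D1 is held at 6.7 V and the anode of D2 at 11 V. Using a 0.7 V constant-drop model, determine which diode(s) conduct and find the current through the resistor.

Only D2 conducts; I_R ≈ 8.6 mA

Assume both conduct. Then node N would need to be at both 6.7−0.7 = 6 V and 11−0.7 = 10.3 V, which is impossible.
Assume only D2 conducts: V_N = 11 − 0.7 = 10.3 V, so I_R = 10.3/1.2 = 8.58 mA.
Check D1: its anode-to-cathode voltage is 6.7 − 10.3 = -3.6 V < 0.7 V, so it is off. The assumption is consistent.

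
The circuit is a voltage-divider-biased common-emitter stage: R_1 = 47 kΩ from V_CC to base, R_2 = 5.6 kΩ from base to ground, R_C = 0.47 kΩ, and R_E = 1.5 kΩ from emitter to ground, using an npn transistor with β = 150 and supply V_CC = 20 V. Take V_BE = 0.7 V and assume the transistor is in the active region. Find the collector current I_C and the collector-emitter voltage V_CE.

I_C ≈ 0.93 mA, V_CE ≈ 18 V

Thevenize the base divider: V_Th = V_CC·R_2/(R_1+R_2) = 20×5.6/52.6 = 2.13 V, R_Th = R_1‖R_2 = 5 kΩ.
Base-emitter loop: V_Th = I_B·R_Th + V_BE + (β+1)I_B·R_E, so I_B = (2.13 − 0.7) / (5 + 151×1.5) = 0.00617 mA.
I_C = β·I_B = 150×0.00617 = 0.926 mA, and I_E = (β+1)I_B = 0.932 mA.
V_CE = V_CC − I_C·R_C − I_E·R_E = 20 − 0.926×0.47 − 0.932×1.5 = 18.2 V.
V_CE = 18.2 V > 0.2 V confirms active-region operation.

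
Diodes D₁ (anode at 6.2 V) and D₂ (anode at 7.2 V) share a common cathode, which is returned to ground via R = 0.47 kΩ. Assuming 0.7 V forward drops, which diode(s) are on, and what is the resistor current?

Only D₂ conducts; I_R ≈ 14 mA

Assume both conduct. Then node N would need to be at both 6.2−0.7 = 5.5 V and 7.2−0.7 = 6.5 V, which is impossible.
Assume only D₂ conducts: V_N = 7.2 − 0.7 = 6.5 V, so I_R = 6.5/0.47 = 13.8 mA.
Check D₁: its anode-to-cathode voltage is 6.2 − 6.5 = -0.3 V < 0.7 V, so it is off. The assumption is consistent.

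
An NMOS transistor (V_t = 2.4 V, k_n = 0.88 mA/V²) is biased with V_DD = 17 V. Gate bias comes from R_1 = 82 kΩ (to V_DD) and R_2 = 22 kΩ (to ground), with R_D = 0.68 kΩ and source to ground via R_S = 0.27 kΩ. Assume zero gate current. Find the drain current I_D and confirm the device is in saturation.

I_D ≈ 0.5 mA

V_G = V_DD·R_2/(R_1+R_2) = 17×22/104 = 3.6 V.
Assume saturation: I_D = (k_n/2)(V_GS − V_t)² with V_GS = V_G − I_D·R_S = 3.6 − 0.27·I_D.
Substituting gives 0.0321·I_D² − 1.28·I_D + 0.63 = 0, with roots I_D = 0.496 or 39.5 mA.
The root I_D = 39.5 mA gives V_GS = -7.08 V ≤ V_t, so take I_D = 0.496 mA.
Then V_GS = 3.46 V and V_DS = V_DD − I_D(R_D+R_S) = 17 − 0.496×0.95 = 16.5 V.
Saturation requires V_DS ≥ V_GS − V_t = 1.06 V; 16.5 ≥ 1.06 ✓.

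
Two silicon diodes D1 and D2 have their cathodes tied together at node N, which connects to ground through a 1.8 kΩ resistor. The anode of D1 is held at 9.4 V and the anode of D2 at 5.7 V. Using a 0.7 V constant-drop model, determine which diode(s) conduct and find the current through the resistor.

Assume both conduct. Then node N would need to be at both 9.4−0.7 = 8.7 V and 5.7−0.7 = 5 V, which is impossible.
Assume only D1 conducts: V_N = 9.4 − 0.7 = 8.7 V, so I_R = 8.7/1.8 = 4.83 mA.
Check D2: its anode-to-cathode voltage is 5.7 − 8.7 = -3 V < 0.7 V, so it is off. The assumption is consistent.

Only D1 conducts; I_R ≈ 4.8 mA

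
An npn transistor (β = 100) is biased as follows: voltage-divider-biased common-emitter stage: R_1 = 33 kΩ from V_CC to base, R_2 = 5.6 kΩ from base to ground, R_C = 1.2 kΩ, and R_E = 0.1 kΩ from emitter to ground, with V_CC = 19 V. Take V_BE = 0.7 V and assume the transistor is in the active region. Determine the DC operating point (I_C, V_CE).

Thevenize the base divider: V_Th = V_CC·R_2/(R_1+R_2) = 19×5.6/38.6 = 2.76 V, R_Th = R_1‖R_2 = 4.79 kΩ.
Base-emitter loop: V_Th = I_B·R_Th + V_BE + (β+1)I_B·R_E, so I_B = (2.76 − 0.7) / (4.79 + 101×0.1) = 0.138 mA.
I_C = β·I_B = 100×0.138 = 13.8 mA, and I_E = (β+1)I_B = 14 mA.
V_CE = V_CC − I_C·R_C − I_E·R_E = 19 − 13.8×1.2 − 14×0.1 = 1.03 V.
V_CE = 1.03 V > 0.2 V confirms active-region operation.

I_C ≈ 14 mA, V_CE ≈ 1 V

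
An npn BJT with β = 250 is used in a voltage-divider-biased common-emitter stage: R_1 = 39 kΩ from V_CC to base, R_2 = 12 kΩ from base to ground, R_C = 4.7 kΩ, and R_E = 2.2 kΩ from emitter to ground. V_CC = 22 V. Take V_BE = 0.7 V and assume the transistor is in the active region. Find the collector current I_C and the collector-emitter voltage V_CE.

I_C ≈ 2 mA, V_CE ≈ 8.2 V

Thevenize the base divider: V_Th = V_CC·R_2/(R_1+R_2) = 22×12/51 = 5.18 V, R_Th = R_1‖R_2 = 9.18 kΩ.
Base-emitter loop: V_Th = I_B·R_Th + V_BE + (β+1)I_B·R_E, so I_B = (5.18 − 0.7) / (9.18 + 251×2.2) = 0.00797 mA.
I_C = β·I_B = 250×0.00797 = 1.99 mA, and I_E = (β+1)I_B = 2 mA.
V_CE = V_CC − I_C·R_C − I_E·R_E = 22 − 1.99×4.7 − 2×2.2 = 8.23 V.
V_CE = 8.23 V > 0.2 V confirms active-region operation.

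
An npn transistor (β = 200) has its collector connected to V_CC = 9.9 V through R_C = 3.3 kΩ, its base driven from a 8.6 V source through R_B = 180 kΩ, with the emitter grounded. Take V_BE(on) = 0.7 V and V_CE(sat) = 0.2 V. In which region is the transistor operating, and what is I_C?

saturation; I_C ≈ 2.9 mA

Assume active: I_B = (8.6 − 0.7)/180 = 0.0439 mA, giving I_C = β·I_B = 8.78 mA.
But then V_CE = 9.9 − 8.78×3.3 = -19.1 V < V_CE(sat) = 0.2 V — impossible in the active region.
So the transistor is saturated. With V_CE = 0.2 V, I_C = (V_CC − 0.2)/R_C = 9.7/3.3 = 2.94 mA.
Check: β·I_B = 8.78 mA > I_C = 2.94 mA, confirming saturation.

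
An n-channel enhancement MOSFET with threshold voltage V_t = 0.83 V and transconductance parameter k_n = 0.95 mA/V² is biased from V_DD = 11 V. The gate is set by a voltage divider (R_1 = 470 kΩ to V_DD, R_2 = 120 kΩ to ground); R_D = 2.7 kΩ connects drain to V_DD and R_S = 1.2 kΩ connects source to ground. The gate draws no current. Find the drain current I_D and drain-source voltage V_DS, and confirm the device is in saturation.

I_D ≈ 0.4 mA, V_DS ≈ 9.4 V

V_G = V_DD·R_2/(R_1+R_2) = 11×120/590 = 2.24 V.
Assume saturation: I_D = (k_n/2)(V_GS − V_t)² with V_GS = V_G − I_D·R_S = 2.24 − 1.2·I_D.
Substituting gives 0.684·I_D² − 2.6·I_D + 0.941 = 0, with roots I_D = 0.404 or 3.4 mA.
The root I_D = 3.4 mA gives V_GS = -1.85 V ≤ V_t, so take I_D = 0.404 mA.
Then V_GS = 1.75 V and V_DS = V_DD − I_D(R_D+R_S) = 11 − 0.404×3.9 = 9.42 V.
Saturation requires V_DS ≥ V_GS − V_t = 0.922 V; 9.42 ≥ 0.922 ✓.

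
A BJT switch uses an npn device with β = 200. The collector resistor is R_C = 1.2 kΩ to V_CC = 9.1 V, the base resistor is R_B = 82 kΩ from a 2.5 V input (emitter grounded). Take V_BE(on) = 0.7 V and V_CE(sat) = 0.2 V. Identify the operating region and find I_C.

Assume active. Base-emitter loop: I_B = (V_BB − V_BE)/R_B = (2.5 − 0.7)/82 = 0.022 mA.
I_C = β·I_B = 200×0.022 = 4.39 mA.
V_CE = V_CC − I_C·R_C = 9.1 − 4.39×1.2 = 3.83 V > V_CE(sat), so the active-region assumption holds.

active; I_C ≈ 4.4 mA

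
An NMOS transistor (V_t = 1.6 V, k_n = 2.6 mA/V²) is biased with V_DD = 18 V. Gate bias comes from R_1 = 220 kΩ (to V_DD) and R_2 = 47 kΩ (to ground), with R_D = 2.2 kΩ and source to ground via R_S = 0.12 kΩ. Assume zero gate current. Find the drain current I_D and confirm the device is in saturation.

V_G = V_DD·R_2/(R_1+R_2) = 18×47/267 = 3.17 V.
Assume saturation: I_D = (k_n/2)(V_GS − V_t)² with V_GS = V_G − I_D·R_S = 3.17 − 0.12·I_D.
Substituting gives 0.0187·I_D² − 1.49·I_D + 3.2 = 0, with roots I_D = 2.21 or 77.4 mA.
The root I_D = 77.4 mA gives V_GS = -6.11 V ≤ V_t, so take I_D = 2.21 mA.
Then V_GS = 2.9 V and V_DS = V_DD − I_D(R_D+R_S) = 18 − 2.21×2.32 = 12.9 V.
Saturation requires V_DS ≥ V_GS − V_t = 1.3 V; 12.9 ≥ 1.3 ✓.

I_D ≈ 2.2 mA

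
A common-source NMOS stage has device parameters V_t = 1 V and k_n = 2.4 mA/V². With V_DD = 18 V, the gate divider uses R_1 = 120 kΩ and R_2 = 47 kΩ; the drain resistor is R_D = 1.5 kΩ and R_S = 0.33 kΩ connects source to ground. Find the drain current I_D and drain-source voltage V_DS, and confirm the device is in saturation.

V_G = V_DD·R_2/(R_1+R_2) = 18×47/167 = 5.07 V.
Assume saturation: I_D = (k_n/2)(V_GS − V_t)² with V_GS = V_G − I_D·R_S = 5.07 − 0.33·I_D.
Substituting gives 0.131·I_D² − 4.22·I_D + 19.8 = 0, with roots I_D = 5.71 or 26.6 mA.
The root I_D = 26.6 mA gives V_GS = -3.71 V ≤ V_t, so take I_D = 5.71 mA.
Then V_GS = 3.18 V and V_DS = V_DD − I_D(R_D+R_S) = 18 − 5.71×1.83 = 7.55 V.
Saturation requires V_DS ≥ V_GS − V_t = 2.18 V; 7.55 ≥ 2.18 ✓.

I_D ≈ 5.7 mA, V_DS ≈ 7.5 V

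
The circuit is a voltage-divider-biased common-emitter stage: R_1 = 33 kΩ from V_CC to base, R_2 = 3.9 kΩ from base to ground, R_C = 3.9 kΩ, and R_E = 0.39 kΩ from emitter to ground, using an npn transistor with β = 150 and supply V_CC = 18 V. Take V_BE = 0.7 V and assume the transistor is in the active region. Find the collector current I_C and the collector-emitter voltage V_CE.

I_C ≈ 2.9 mA, V_CE ≈ 5.6 V

Thevenize the base divider: V_Th = V_CC·R_2/(R_1+R_2) = 18×3.9/36.9 = 1.9 V, R_Th = R_1‖R_2 = 3.49 kΩ.
Base-emitter loop: V_Th = I_B·R_Th + V_BE + (β+1)I_B·R_E, so I_B = (1.9 − 0.7) / (3.49 + 151×0.39) = 0.0193 mA.
I_C = β·I_B = 150×0.0193 = 2.89 mA, and I_E = (β+1)I_B = 2.91 mA.
V_CE = V_CC − I_C·R_C − I_E·R_E = 18 − 2.89×3.9 − 2.91×0.39 = 5.59 V.
V_CE = 5.59 V > 0.2 V confirms active-region operation.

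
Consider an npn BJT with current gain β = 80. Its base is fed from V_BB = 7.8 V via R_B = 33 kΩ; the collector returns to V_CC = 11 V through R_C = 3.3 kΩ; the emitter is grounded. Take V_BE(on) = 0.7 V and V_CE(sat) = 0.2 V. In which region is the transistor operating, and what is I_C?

saturation; I_C ≈ 3.3 mA

Assume active: I_B = (7.8 − 0.7)/33 = 0.215 mA, giving I_C = β·I_B = 17.2 mA.
But then V_CE = 11 − 17.2×3.3 = -45.8 V < V_CE(sat) = 0.2 V — impossible in the active region.
So the transistor is saturated. With V_CE = 0.2 V, I_C = (V_CC − 0.2)/R_C = 10.8/3.3 = 3.27 mA.
Check: β·I_B = 17.2 mA > I_C = 3.27 mA, confirming saturation.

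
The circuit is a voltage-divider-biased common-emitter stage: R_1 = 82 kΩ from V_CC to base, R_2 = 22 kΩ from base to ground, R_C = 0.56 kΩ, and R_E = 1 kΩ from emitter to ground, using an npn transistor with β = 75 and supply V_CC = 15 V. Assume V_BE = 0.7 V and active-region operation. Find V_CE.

Thevenize the base divider: V_Th = V_CC·R_2/(R_1+R_2) = 15×22/104 = 3.17 V, R_Th = R_1‖R_2 = 17.3 kΩ.
Base-emitter loop: V_Th = I_B·R_Th + V_BE + (β+1)I_B·R_E, so I_B = (3.17 − 0.7) / (17.3 + 76×1) = 0.0265 mA.
I_C = β·I_B = 75×0.0265 = 1.99 mA, and I_E = (β+1)I_B = 2.01 mA.
V_CE = V_CC − I_C·R_C − I_E·R_E = 15 − 1.99×0.56 − 2.01×1 = 11.9 V.
V_CE = 11.9 V > 0.2 V confirms active-region operation.

V_CE ≈ 12 V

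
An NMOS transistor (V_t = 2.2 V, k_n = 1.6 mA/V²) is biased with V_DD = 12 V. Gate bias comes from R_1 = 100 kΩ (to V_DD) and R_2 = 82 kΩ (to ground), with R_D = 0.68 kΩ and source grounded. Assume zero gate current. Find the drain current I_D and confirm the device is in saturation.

I_D ≈ 8.2 mA

V_G = V_DD·R_2/(R_1+R_2) = 12×82/182 = 5.41 V. With the source grounded, V_GS = V_G = 5.41 V.
Assume saturation: I_D = (k_n/2)(V_GS − V_t)² = (1.6/2)×(5.41 − 2.2)² = 0.8×3.21² = 8.23 mA.
V_DS = V_DD − I_D·R_D = 12 − 8.23×0.68 = 6.41 V.
Saturation requires V_DS ≥ V_GS − V_t = 3.21 V; 6.41 ≥ 3.21 ✓.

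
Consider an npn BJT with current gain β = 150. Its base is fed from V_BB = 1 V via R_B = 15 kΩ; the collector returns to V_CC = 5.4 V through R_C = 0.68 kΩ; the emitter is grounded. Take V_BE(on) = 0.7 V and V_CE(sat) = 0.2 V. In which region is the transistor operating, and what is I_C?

Assume active. Base-emitter loop: I_B = (V_BB − V_BE)/R_B = (1 − 0.7)/15 = 0.02 mA.
I_C = β·I_B = 150×0.02 = 3 mA.
V_CE = V_CC − I_C·R_C = 5.4 − 3×0.68 = 3.36 V > V_CE(sat), so the active-region assumption holds.

active; I_C ≈ 3 mA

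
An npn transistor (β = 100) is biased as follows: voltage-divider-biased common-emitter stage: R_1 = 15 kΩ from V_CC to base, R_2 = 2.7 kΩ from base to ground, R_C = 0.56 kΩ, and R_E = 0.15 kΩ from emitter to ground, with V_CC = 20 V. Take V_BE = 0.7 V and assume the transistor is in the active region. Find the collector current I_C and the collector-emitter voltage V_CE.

I_C ≈ 13 mA, V_CE ≈ 10 V

Thevenize the base divider: V_Th = V_CC·R_2/(R_1+R_2) = 20×2.7/17.7 = 3.05 V, R_Th = R_1‖R_2 = 2.29 kΩ.
Base-emitter loop: V_Th = I_B·R_Th + V_BE + (β+1)I_B·R_E, so I_B = (3.05 − 0.7) / (2.29 + 101×0.15) = 0.135 mA.
I_C = β·I_B = 100×0.135 = 13.5 mA, and I_E = (β+1)I_B = 13.6 mA.
V_CE = V_CC − I_C·R_C − I_E·R_E = 20 − 13.5×0.56 − 13.6×0.15 = 10.4 V.
V_CE = 10.4 V > 0.2 V confirms active-region operation.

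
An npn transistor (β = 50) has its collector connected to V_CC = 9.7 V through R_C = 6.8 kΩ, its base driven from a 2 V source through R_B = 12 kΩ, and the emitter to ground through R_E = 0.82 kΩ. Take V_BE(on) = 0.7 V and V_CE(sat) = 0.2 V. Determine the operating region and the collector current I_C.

active; I_C ≈ 1.2 mA

Assume active. Base-emitter loop: I_B = (V_BB − V_BE)/(R_B + (β+1)R_E) = (2 − 0.7)/(12 + 51×0.82) = 0.0242 mA.
I_C = β·I_B = 50×0.0242 = 1.21 mA.
V_CE = V_CC − I_C·R_C − I_E·R_E = 9.7 − 1.21×6.8 − 1.23×0.82 = 0.477 V > V_CE(sat), so the active-region assumption holds.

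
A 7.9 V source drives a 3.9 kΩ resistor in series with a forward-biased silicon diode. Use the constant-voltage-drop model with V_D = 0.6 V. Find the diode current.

I ≈ 1.9 mA

KVL around the loop: 7.9 = V_D + I·R = 0.6 + I × 3.9 kΩ.
So I = (7.9 − 0.6) / 3.9 kΩ = 7.3 / 3.9 = 1.87 mA.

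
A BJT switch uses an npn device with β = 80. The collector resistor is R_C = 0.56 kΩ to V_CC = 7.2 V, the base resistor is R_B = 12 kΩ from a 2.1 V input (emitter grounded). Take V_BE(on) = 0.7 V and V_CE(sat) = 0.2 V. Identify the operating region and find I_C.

Assume active. Base-emitter loop: I_B = (V_BB − V_BE)/R_B = (2.1 − 0.7)/12 = 0.117 mA.
I_C = β·I_B = 80×0.117 = 9.33 mA.
V_CE = V_CC − I_C·R_C = 7.2 − 9.33×0.56 = 1.97 V > V_CE(sat), so the active-region assumption holds.

active; I_C ≈ 9.3 mA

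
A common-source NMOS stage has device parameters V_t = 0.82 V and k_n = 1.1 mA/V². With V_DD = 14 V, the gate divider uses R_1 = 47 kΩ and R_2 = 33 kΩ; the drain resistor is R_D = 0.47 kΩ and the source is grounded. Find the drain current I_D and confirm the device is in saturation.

I_D ≈ 14 mA

V_G = V_DD·R_2/(R_1+R_2) = 14×33/80 = 5.78 V. With the source grounded, V_GS = V_G = 5.78 V.
Assume saturation: I_D = (k_n/2)(V_GS − V_t)² = (1.1/2)×(5.78 − 0.82)² = 0.55×4.96² = 13.5 mA.
V_DS = V_DD − I_D·R_D = 14 − 13.5×0.47 = 7.65 V.
Saturation requires V_DS ≥ V_GS − V_t = 4.96 V; 7.65 ≥ 4.96 ✓.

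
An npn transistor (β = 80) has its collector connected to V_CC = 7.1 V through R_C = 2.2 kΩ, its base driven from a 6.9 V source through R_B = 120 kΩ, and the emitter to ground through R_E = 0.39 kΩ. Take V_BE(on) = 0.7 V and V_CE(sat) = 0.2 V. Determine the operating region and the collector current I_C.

Assume active: I_B = (6.9 − 0.7)/(120 + 81×0.39) = 0.0409 mA, I_C = β·I_B = 3.27 mA.
Then V_CE = 7.1 − 3.27×2.2 − 3.31×0.39 = -1.39 V < 0.2 V — the active assumption fails.
Re-solve with V_CE = 0.2 V. KCL at the emitter: V_E/R_E = (V_BB−0.7−V_E)/R_B + (V_CC−0.2−V_E)/R_C, giving V_E = 1.05 V.
I_C = (V_CC − 0.2 − V_E)/R_C = (6.9 − 1.05)/2.2 = 2.66 mA.
Check: I_B = (6.2 − 1.05)/120 = 0.0429 mA, and β·I_B = 3.43 mA > I_C, confirming saturation.

saturation; I_C ≈ 2.7 mA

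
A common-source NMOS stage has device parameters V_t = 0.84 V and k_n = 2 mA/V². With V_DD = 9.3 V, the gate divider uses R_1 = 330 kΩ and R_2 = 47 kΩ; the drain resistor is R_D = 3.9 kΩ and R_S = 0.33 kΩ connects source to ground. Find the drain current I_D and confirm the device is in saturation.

V_G = V_DD·R_2/(R_1+R_2) = 9.3×47/377 = 1.16 V.
Assume saturation: I_D = (k_n/2)(V_GS − V_t)² with V_GS = V_G − I_D·R_S = 1.16 − 0.33·I_D.
Substituting gives 0.109·I_D² − 1.21·I_D + 0.102 = 0, with roots I_D = 0.0849 or 11 mA.
The root I_D = 11 mA gives V_GS = -2.48 V ≤ V_t, so take I_D = 0.0849 mA.
Then V_GS = 1.13 V and V_DS = V_DD − I_D(R_D+R_S) = 9.3 − 0.0849×4.23 = 8.94 V.
Saturation requires V_DS ≥ V_GS − V_t = 0.291 V; 8.94 ≥ 0.291 ✓.

I_D ≈ 0.085 mA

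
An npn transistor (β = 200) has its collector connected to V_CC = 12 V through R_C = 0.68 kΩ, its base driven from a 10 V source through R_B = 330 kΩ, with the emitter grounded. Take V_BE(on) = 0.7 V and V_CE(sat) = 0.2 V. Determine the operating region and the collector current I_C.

active; I_C ≈ 5.6 mA

Assume active. Base-emitter loop: I_B = (V_BB − V_BE)/R_B = (10 − 0.7)/330 = 0.0282 mA.
I_C = β·I_B = 200×0.0282 = 5.64 mA.
V_CE = V_CC − I_C·R_C = 12 − 5.64×0.68 = 8.17 V > V_CE(sat), so the active-region assumption holds.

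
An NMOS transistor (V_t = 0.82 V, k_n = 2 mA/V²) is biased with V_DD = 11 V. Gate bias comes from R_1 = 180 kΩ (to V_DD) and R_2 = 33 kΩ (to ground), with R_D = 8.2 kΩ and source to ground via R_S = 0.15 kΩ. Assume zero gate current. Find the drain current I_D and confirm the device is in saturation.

I_D ≈ 0.62 mA

V_G = V_DD·R_2/(R_1+R_2) = 11×33/213 = 1.7 V.
Assume saturation: I_D = (k_n/2)(V_GS − V_t)² with V_GS = V_G − I_D·R_S = 1.7 − 0.15·I_D.
Substituting gives 0.0225·I_D² − 1.27·I_D + 0.782 = 0, with roots I_D = 0.625 or 55.6 mA.
The root I_D = 55.6 mA gives V_GS = -6.64 V ≤ V_t, so take I_D = 0.625 mA.
Then V_GS = 1.61 V and V_DS = V_DD − I_D(R_D+R_S) = 11 − 0.625×8.35 = 5.78 V.
Saturation requires V_DS ≥ V_GS − V_t = 0.79 V; 5.78 ≥ 0.79 ✓.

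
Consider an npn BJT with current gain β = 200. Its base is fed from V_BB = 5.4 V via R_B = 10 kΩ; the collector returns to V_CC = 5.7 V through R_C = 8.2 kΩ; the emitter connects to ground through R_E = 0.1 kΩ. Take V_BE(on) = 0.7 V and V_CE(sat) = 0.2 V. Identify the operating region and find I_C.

Assume active: I_B = (5.4 − 0.7)/(10 + 201×0.1) = 0.156 mA, I_C = β·I_B = 31.2 mA.
Then V_CE = 5.7 − 31.2×8.2 − 31.4×0.1 = -254 V < 0.2 V — the active assumption fails.
Re-solve with V_CE = 0.2 V. KCL at the emitter: V_E/R_E = (V_BB−0.7−V_E)/R_B + (V_CC−0.2−V_E)/R_C, giving V_E = 0.112 V.
I_C = (V_CC − 0.2 − V_E)/R_C = (5.5 − 0.112)/8.2 = 0.657 mA.
Check: I_B = (4.7 − 0.112)/10 = 0.459 mA, and β·I_B = 91.8 mA > I_C, confirming saturation.

saturation; I_C ≈ 0.66 mA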